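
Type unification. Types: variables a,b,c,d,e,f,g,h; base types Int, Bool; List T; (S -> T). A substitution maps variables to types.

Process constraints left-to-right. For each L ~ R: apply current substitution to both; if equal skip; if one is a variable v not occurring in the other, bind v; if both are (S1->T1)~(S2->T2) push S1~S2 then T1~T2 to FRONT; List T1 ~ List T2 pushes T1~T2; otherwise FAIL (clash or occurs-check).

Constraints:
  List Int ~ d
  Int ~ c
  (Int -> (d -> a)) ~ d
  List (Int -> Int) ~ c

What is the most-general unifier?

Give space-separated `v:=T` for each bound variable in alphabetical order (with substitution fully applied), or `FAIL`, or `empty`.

step 1: unify List Int ~ d  [subst: {-} | 3 pending]
  bind d := List Int
step 2: unify Int ~ c  [subst: {d:=List Int} | 2 pending]
  bind c := Int
step 3: unify (Int -> (List Int -> a)) ~ List Int  [subst: {d:=List Int, c:=Int} | 1 pending]
  clash: (Int -> (List Int -> a)) vs List Int

Answer: FAIL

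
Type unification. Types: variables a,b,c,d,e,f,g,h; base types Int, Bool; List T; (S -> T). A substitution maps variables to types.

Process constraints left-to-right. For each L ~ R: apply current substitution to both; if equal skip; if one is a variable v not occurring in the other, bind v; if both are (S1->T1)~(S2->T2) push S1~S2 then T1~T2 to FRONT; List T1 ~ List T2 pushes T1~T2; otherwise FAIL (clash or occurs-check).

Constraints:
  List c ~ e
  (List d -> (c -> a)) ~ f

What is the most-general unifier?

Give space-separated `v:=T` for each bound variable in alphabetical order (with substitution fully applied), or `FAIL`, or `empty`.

Answer: e:=List c f:=(List d -> (c -> a))

Derivation:
step 1: unify List c ~ e  [subst: {-} | 1 pending]
  bind e := List c
step 2: unify (List d -> (c -> a)) ~ f  [subst: {e:=List c} | 0 pending]
  bind f := (List d -> (c -> a))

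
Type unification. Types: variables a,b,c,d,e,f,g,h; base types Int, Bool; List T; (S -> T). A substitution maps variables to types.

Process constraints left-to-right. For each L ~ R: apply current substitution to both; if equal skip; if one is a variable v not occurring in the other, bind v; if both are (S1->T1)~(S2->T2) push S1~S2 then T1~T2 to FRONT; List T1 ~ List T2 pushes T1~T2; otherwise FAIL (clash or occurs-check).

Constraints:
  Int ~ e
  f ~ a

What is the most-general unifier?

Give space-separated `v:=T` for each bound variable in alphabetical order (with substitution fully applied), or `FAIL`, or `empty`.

step 1: unify Int ~ e  [subst: {-} | 1 pending]
  bind e := Int
step 2: unify f ~ a  [subst: {e:=Int} | 0 pending]
  bind f := a

Answer: e:=Int f:=a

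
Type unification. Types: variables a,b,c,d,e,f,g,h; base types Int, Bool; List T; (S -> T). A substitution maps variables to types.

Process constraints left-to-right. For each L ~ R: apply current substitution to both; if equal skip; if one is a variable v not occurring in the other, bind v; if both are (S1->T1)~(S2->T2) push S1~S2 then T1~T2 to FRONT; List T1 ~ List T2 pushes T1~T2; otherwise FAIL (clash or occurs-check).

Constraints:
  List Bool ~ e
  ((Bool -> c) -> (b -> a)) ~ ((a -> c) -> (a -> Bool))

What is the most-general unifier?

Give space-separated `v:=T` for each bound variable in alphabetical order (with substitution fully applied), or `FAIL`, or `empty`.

step 1: unify List Bool ~ e  [subst: {-} | 1 pending]
  bind e := List Bool
step 2: unify ((Bool -> c) -> (b -> a)) ~ ((a -> c) -> (a -> Bool))  [subst: {e:=List Bool} | 0 pending]
  -> decompose arrow: push (Bool -> c)~(a -> c), (b -> a)~(a -> Bool)
step 3: unify (Bool -> c) ~ (a -> c)  [subst: {e:=List Bool} | 1 pending]
  -> decompose arrow: push Bool~a, c~c
step 4: unify Bool ~ a  [subst: {e:=List Bool} | 2 pending]
  bind a := Bool
step 5: unify c ~ c  [subst: {e:=List Bool, a:=Bool} | 1 pending]
  -> identical, skip
step 6: unify (b -> Bool) ~ (Bool -> Bool)  [subst: {e:=List Bool, a:=Bool} | 0 pending]
  -> decompose arrow: push b~Bool, Bool~Bool
step 7: unify b ~ Bool  [subst: {e:=List Bool, a:=Bool} | 1 pending]
  bind b := Bool
step 8: unify Bool ~ Bool  [subst: {e:=List Bool, a:=Bool, b:=Bool} | 0 pending]
  -> identical, skip

Answer: a:=Bool b:=Bool e:=List Bool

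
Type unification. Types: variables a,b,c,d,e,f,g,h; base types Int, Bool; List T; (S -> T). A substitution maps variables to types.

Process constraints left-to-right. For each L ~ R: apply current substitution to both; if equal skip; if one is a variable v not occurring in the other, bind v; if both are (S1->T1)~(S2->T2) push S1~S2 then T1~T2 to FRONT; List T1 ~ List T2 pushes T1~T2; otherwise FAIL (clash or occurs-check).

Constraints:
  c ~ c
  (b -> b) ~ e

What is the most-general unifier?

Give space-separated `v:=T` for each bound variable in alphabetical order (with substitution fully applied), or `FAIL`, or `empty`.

Answer: e:=(b -> b)

Derivation:
step 1: unify c ~ c  [subst: {-} | 1 pending]
  -> identical, skip
step 2: unify (b -> b) ~ e  [subst: {-} | 0 pending]
  bind e := (b -> b)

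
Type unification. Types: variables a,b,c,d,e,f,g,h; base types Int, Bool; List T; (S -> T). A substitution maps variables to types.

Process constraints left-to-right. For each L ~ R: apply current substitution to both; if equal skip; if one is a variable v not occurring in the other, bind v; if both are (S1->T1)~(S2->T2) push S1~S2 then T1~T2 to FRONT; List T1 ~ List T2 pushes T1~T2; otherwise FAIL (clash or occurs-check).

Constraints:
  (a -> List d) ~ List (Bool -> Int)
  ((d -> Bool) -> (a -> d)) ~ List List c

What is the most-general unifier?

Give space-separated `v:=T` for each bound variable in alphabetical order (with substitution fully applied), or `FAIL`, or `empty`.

Answer: FAIL

Derivation:
step 1: unify (a -> List d) ~ List (Bool -> Int)  [subst: {-} | 1 pending]
  clash: (a -> List d) vs List (Bool -> Int)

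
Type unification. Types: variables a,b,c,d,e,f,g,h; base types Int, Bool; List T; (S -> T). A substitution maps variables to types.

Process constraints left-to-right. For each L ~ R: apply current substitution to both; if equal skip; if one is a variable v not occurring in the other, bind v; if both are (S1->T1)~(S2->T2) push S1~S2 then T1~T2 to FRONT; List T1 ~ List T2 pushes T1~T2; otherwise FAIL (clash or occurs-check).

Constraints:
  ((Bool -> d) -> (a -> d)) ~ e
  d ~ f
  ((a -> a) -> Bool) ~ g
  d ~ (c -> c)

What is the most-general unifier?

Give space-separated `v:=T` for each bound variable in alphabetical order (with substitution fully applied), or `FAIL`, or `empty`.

Answer: d:=(c -> c) e:=((Bool -> (c -> c)) -> (a -> (c -> c))) f:=(c -> c) g:=((a -> a) -> Bool)

Derivation:
step 1: unify ((Bool -> d) -> (a -> d)) ~ e  [subst: {-} | 3 pending]
  bind e := ((Bool -> d) -> (a -> d))
step 2: unify d ~ f  [subst: {e:=((Bool -> d) -> (a -> d))} | 2 pending]
  bind d := f
step 3: unify ((a -> a) -> Bool) ~ g  [subst: {e:=((Bool -> d) -> (a -> d)), d:=f} | 1 pending]
  bind g := ((a -> a) -> Bool)
step 4: unify f ~ (c -> c)  [subst: {e:=((Bool -> d) -> (a -> d)), d:=f, g:=((a -> a) -> Bool)} | 0 pending]
  bind f := (c -> c)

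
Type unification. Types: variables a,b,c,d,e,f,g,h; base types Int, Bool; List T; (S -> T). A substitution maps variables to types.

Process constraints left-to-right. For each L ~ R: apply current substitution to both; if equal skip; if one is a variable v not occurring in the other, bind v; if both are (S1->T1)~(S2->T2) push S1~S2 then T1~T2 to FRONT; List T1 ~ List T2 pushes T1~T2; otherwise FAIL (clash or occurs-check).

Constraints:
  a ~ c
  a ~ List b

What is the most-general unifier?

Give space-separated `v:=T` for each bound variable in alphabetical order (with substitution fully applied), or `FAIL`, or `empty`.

Answer: a:=List b c:=List b

Derivation:
step 1: unify a ~ c  [subst: {-} | 1 pending]
  bind a := c
step 2: unify c ~ List b  [subst: {a:=c} | 0 pending]
  bind c := List b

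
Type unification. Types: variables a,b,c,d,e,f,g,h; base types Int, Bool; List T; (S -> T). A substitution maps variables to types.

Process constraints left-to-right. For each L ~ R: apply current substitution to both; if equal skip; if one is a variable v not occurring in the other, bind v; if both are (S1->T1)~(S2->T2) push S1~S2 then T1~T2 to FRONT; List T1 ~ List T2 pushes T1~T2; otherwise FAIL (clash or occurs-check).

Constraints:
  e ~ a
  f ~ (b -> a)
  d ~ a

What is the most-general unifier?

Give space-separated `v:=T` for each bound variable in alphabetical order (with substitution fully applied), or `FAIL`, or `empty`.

Answer: d:=a e:=a f:=(b -> a)

Derivation:
step 1: unify e ~ a  [subst: {-} | 2 pending]
  bind e := a
step 2: unify f ~ (b -> a)  [subst: {e:=a} | 1 pending]
  bind f := (b -> a)
step 3: unify d ~ a  [subst: {e:=a, f:=(b -> a)} | 0 pending]
  bind d := a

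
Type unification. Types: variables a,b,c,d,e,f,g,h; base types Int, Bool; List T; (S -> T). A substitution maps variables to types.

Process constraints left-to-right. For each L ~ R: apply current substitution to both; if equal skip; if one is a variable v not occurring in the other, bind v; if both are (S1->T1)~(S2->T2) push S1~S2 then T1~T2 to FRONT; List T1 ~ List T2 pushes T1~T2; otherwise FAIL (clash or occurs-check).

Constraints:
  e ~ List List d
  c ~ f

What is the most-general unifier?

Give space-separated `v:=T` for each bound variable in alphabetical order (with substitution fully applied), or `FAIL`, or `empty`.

step 1: unify e ~ List List d  [subst: {-} | 1 pending]
  bind e := List List d
step 2: unify c ~ f  [subst: {e:=List List d} | 0 pending]
  bind c := f

Answer: c:=f e:=List List d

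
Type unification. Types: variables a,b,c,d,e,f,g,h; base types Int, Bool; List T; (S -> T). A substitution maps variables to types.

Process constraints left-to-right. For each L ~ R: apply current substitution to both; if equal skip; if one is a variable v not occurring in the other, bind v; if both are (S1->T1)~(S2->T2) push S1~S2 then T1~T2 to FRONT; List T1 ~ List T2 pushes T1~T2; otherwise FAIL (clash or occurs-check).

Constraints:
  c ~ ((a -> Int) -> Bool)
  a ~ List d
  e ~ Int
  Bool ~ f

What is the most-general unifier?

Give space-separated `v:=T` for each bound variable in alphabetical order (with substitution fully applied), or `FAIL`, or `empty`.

step 1: unify c ~ ((a -> Int) -> Bool)  [subst: {-} | 3 pending]
  bind c := ((a -> Int) -> Bool)
step 2: unify a ~ List d  [subst: {c:=((a -> Int) -> Bool)} | 2 pending]
  bind a := List d
step 3: unify e ~ Int  [subst: {c:=((a -> Int) -> Bool), a:=List d} | 1 pending]
  bind e := Int
step 4: unify Bool ~ f  [subst: {c:=((a -> Int) -> Bool), a:=List d, e:=Int} | 0 pending]
  bind f := Bool

Answer: a:=List d c:=((List d -> Int) -> Bool) e:=Int f:=Bool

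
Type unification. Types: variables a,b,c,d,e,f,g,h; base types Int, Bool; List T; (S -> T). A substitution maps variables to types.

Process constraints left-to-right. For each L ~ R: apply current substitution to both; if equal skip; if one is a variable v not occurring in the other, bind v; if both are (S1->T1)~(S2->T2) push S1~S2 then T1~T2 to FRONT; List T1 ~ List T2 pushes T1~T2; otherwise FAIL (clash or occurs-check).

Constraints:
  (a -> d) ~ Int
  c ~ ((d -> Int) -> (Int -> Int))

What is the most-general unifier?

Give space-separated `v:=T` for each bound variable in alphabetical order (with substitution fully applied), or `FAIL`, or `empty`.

step 1: unify (a -> d) ~ Int  [subst: {-} | 1 pending]
  clash: (a -> d) vs Int

Answer: FAIL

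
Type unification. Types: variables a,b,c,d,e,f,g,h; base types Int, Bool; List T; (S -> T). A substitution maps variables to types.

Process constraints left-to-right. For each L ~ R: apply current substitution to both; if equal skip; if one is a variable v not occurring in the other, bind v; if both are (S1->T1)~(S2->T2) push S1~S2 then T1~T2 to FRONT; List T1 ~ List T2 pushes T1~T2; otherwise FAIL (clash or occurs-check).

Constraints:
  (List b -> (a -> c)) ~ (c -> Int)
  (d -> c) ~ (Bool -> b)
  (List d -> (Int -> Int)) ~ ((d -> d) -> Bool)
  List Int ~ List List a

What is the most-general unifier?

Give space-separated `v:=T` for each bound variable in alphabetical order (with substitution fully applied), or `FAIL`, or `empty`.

step 1: unify (List b -> (a -> c)) ~ (c -> Int)  [subst: {-} | 3 pending]
  -> decompose arrow: push List b~c, (a -> c)~Int
step 2: unify List b ~ c  [subst: {-} | 4 pending]
  bind c := List b
step 3: unify (a -> List b) ~ Int  [subst: {c:=List b} | 3 pending]
  clash: (a -> List b) vs Int

Answer: FAIL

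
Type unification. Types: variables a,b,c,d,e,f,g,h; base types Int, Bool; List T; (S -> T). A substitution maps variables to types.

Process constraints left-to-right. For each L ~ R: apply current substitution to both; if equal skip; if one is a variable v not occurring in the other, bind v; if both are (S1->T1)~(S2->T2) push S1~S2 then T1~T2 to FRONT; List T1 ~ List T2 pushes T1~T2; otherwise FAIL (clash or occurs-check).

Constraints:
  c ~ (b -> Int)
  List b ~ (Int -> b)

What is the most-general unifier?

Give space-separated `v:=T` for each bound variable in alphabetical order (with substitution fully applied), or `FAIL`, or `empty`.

Answer: FAIL

Derivation:
step 1: unify c ~ (b -> Int)  [subst: {-} | 1 pending]
  bind c := (b -> Int)
step 2: unify List b ~ (Int -> b)  [subst: {c:=(b -> Int)} | 0 pending]
  clash: List b vs (Int -> b)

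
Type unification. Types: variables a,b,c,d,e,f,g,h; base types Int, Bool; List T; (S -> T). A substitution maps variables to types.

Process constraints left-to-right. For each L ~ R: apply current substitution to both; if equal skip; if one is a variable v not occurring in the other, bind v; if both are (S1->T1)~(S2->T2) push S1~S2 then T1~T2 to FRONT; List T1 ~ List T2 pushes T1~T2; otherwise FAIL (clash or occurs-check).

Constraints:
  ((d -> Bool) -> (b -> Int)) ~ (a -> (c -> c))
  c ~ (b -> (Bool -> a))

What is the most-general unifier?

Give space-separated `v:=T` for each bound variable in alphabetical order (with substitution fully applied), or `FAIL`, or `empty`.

Answer: FAIL

Derivation:
step 1: unify ((d -> Bool) -> (b -> Int)) ~ (a -> (c -> c))  [subst: {-} | 1 pending]
  -> decompose arrow: push (d -> Bool)~a, (b -> Int)~(c -> c)
step 2: unify (d -> Bool) ~ a  [subst: {-} | 2 pending]
  bind a := (d -> Bool)
step 3: unify (b -> Int) ~ (c -> c)  [subst: {a:=(d -> Bool)} | 1 pending]
  -> decompose arrow: push b~c, Int~c
step 4: unify b ~ c  [subst: {a:=(d -> Bool)} | 2 pending]
  bind b := c
step 5: unify Int ~ c  [subst: {a:=(d -> Bool), b:=c} | 1 pending]
  bind c := Int
step 6: unify Int ~ (Int -> (Bool -> (d -> Bool)))  [subst: {a:=(d -> Bool), b:=c, c:=Int} | 0 pending]
  clash: Int vs (Int -> (Bool -> (d -> Bool)))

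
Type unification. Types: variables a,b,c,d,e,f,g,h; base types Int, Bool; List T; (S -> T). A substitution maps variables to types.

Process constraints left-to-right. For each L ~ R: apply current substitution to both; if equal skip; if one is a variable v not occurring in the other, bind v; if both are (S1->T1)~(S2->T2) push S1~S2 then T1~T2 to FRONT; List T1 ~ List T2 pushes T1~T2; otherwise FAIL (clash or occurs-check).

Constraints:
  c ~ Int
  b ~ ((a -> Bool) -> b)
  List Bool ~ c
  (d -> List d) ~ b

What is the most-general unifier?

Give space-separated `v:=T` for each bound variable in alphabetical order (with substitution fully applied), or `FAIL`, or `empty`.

Answer: FAIL

Derivation:
step 1: unify c ~ Int  [subst: {-} | 3 pending]
  bind c := Int
step 2: unify b ~ ((a -> Bool) -> b)  [subst: {c:=Int} | 2 pending]
  occurs-check fail: b in ((a -> Bool) -> b)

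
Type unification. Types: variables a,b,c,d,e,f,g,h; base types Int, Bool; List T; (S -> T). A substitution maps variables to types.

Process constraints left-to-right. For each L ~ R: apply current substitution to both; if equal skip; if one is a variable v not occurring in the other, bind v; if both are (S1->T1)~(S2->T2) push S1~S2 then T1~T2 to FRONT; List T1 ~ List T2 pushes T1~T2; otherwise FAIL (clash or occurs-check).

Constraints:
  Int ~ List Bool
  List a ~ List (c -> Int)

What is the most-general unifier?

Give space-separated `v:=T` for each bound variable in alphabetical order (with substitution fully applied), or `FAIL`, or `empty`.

step 1: unify Int ~ List Bool  [subst: {-} | 1 pending]
  clash: Int vs List Bool

Answer: FAIL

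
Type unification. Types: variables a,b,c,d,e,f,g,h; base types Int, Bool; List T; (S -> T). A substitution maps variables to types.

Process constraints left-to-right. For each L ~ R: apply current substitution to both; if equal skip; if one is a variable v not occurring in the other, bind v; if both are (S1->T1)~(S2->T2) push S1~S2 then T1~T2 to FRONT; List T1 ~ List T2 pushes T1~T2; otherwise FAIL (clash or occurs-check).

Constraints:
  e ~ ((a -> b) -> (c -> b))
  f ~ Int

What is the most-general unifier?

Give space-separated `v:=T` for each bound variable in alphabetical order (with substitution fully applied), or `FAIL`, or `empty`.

Answer: e:=((a -> b) -> (c -> b)) f:=Int

Derivation:
step 1: unify e ~ ((a -> b) -> (c -> b))  [subst: {-} | 1 pending]
  bind e := ((a -> b) -> (c -> b))
step 2: unify f ~ Int  [subst: {e:=((a -> b) -> (c -> b))} | 0 pending]
  bind f := Int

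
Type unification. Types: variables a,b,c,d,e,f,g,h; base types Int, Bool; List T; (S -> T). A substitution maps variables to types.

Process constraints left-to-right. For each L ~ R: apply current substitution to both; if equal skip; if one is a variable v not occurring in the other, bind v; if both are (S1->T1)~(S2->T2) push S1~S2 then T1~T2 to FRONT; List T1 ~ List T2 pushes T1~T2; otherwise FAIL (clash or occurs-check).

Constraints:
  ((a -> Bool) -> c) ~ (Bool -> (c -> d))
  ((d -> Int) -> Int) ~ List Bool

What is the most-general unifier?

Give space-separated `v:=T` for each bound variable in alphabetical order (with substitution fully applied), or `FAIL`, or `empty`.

Answer: FAIL

Derivation:
step 1: unify ((a -> Bool) -> c) ~ (Bool -> (c -> d))  [subst: {-} | 1 pending]
  -> decompose arrow: push (a -> Bool)~Bool, c~(c -> d)
step 2: unify (a -> Bool) ~ Bool  [subst: {-} | 2 pending]
  clash: (a -> Bool) vs Bool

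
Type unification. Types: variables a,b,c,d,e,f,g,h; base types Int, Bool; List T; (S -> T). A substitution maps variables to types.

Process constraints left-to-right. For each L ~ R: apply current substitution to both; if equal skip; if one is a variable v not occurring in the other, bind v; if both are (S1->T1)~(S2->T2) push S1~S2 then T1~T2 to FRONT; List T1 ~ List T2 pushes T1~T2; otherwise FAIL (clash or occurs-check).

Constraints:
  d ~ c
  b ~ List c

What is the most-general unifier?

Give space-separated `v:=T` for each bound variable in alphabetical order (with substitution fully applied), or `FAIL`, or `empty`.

step 1: unify d ~ c  [subst: {-} | 1 pending]
  bind d := c
step 2: unify b ~ List c  [subst: {d:=c} | 0 pending]
  bind b := List c

Answer: b:=List c d:=c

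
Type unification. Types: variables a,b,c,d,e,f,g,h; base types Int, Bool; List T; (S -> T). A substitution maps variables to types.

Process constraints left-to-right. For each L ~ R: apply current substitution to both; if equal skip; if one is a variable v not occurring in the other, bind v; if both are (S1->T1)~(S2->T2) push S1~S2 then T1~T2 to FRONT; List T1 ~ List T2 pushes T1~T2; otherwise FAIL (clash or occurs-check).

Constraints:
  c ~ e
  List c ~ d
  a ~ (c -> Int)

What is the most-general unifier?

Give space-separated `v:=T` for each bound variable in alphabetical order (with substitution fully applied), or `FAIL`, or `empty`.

Answer: a:=(e -> Int) c:=e d:=List e

Derivation:
step 1: unify c ~ e  [subst: {-} | 2 pending]
  bind c := e
step 2: unify List e ~ d  [subst: {c:=e} | 1 pending]
  bind d := List e
step 3: unify a ~ (e -> Int)  [subst: {c:=e, d:=List e} | 0 pending]
  bind a := (e -> Int)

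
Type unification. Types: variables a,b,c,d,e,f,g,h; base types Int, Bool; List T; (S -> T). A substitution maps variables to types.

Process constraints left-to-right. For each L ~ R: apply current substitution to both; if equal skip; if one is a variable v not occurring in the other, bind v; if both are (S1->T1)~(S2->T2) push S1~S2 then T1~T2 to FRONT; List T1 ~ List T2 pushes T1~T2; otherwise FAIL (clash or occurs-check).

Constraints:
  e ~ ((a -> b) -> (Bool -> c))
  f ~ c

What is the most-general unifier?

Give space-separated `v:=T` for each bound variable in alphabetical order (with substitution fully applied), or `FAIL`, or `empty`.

Answer: e:=((a -> b) -> (Bool -> c)) f:=c

Derivation:
step 1: unify e ~ ((a -> b) -> (Bool -> c))  [subst: {-} | 1 pending]
  bind e := ((a -> b) -> (Bool -> c))
step 2: unify f ~ c  [subst: {e:=((a -> b) -> (Bool -> c))} | 0 pending]
  bind f := c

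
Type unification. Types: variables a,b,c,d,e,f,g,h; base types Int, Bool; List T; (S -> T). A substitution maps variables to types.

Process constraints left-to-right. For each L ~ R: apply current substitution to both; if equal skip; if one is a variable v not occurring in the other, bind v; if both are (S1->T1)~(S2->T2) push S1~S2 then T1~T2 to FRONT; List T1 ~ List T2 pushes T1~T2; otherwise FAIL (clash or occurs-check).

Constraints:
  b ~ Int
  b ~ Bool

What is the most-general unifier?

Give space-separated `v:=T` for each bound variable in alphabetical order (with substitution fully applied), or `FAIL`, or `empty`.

Answer: FAIL

Derivation:
step 1: unify b ~ Int  [subst: {-} | 1 pending]
  bind b := Int
step 2: unify Int ~ Bool  [subst: {b:=Int} | 0 pending]
  clash: Int vs Bool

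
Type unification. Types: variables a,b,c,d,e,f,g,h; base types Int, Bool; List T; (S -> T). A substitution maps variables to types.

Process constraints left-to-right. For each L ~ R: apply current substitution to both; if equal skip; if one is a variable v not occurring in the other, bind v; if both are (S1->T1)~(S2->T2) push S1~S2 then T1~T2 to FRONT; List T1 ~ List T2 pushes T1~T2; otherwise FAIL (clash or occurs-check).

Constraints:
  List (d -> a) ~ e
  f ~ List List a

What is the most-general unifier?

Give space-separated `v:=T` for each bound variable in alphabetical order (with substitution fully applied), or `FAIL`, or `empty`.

Answer: e:=List (d -> a) f:=List List a

Derivation:
step 1: unify List (d -> a) ~ e  [subst: {-} | 1 pending]
  bind e := List (d -> a)
step 2: unify f ~ List List a  [subst: {e:=List (d -> a)} | 0 pending]
  bind f := List List a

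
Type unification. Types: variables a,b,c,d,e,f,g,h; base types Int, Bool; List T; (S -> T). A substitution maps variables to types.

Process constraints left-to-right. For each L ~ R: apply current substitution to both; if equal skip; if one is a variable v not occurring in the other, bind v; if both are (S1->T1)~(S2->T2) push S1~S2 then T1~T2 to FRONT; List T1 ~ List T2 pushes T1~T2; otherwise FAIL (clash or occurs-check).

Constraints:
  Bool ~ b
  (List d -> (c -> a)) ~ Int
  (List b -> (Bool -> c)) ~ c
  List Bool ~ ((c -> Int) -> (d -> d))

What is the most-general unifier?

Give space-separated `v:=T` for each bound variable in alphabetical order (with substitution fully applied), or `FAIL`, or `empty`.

step 1: unify Bool ~ b  [subst: {-} | 3 pending]
  bind b := Bool
step 2: unify (List d -> (c -> a)) ~ Int  [subst: {b:=Bool} | 2 pending]
  clash: (List d -> (c -> a)) vs Int

Answer: FAIL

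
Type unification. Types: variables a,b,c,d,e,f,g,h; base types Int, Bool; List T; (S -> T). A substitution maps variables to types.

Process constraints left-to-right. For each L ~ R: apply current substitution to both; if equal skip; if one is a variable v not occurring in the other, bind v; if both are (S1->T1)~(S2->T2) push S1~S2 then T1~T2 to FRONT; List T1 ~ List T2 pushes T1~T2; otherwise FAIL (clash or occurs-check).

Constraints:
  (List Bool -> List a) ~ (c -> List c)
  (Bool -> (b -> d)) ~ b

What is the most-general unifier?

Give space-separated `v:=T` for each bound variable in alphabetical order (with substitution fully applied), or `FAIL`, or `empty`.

step 1: unify (List Bool -> List a) ~ (c -> List c)  [subst: {-} | 1 pending]
  -> decompose arrow: push List Bool~c, List a~List c
step 2: unify List Bool ~ c  [subst: {-} | 2 pending]
  bind c := List Bool
step 3: unify List a ~ List List Bool  [subst: {c:=List Bool} | 1 pending]
  -> decompose List: push a~List Bool
step 4: unify a ~ List Bool  [subst: {c:=List Bool} | 1 pending]
  bind a := List Bool
step 5: unify (Bool -> (b -> d)) ~ b  [subst: {c:=List Bool, a:=List Bool} | 0 pending]
  occurs-check fail

Answer: FAIL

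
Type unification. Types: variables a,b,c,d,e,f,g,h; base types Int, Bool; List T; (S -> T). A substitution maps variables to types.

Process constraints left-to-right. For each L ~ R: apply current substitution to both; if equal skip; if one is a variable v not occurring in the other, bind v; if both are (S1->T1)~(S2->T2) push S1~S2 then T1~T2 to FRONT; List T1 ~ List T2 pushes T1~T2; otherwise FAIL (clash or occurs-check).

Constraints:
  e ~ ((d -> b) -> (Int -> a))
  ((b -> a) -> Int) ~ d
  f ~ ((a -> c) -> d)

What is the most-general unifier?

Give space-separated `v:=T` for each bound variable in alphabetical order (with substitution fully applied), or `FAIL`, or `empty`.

step 1: unify e ~ ((d -> b) -> (Int -> a))  [subst: {-} | 2 pending]
  bind e := ((d -> b) -> (Int -> a))
step 2: unify ((b -> a) -> Int) ~ d  [subst: {e:=((d -> b) -> (Int -> a))} | 1 pending]
  bind d := ((b -> a) -> Int)
step 3: unify f ~ ((a -> c) -> ((b -> a) -> Int))  [subst: {e:=((d -> b) -> (Int -> a)), d:=((b -> a) -> Int)} | 0 pending]
  bind f := ((a -> c) -> ((b -> a) -> Int))

Answer: d:=((b -> a) -> Int) e:=((((b -> a) -> Int) -> b) -> (Int -> a)) f:=((a -> c) -> ((b -> a) -> Int))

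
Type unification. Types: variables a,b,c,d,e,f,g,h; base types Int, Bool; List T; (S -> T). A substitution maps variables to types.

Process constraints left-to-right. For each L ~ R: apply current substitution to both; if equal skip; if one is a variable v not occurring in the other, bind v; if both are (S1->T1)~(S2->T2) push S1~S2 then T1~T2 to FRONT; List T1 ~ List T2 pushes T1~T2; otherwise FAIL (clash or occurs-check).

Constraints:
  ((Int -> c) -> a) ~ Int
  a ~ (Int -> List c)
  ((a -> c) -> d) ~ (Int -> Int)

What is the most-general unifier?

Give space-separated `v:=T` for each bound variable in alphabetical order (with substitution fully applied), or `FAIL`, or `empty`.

Answer: FAIL

Derivation:
step 1: unify ((Int -> c) -> a) ~ Int  [subst: {-} | 2 pending]
  clash: ((Int -> c) -> a) vs Int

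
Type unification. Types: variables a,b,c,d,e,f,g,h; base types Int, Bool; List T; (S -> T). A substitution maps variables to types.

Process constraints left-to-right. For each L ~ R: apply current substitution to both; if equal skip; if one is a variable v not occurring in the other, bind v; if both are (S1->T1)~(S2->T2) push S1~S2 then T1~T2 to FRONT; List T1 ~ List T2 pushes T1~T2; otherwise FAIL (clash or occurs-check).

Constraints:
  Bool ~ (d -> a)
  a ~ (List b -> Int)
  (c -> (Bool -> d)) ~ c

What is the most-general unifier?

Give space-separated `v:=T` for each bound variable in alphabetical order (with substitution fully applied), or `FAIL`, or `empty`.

step 1: unify Bool ~ (d -> a)  [subst: {-} | 2 pending]
  clash: Bool vs (d -> a)

Answer: FAIL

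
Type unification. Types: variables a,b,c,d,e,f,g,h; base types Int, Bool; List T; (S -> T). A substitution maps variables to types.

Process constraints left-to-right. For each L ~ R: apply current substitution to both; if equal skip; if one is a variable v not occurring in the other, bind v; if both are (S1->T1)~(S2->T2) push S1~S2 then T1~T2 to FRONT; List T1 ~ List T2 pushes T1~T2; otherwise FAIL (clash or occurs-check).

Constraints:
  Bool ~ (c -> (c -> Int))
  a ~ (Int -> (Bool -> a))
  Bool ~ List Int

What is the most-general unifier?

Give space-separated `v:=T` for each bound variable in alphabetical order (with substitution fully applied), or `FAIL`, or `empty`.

step 1: unify Bool ~ (c -> (c -> Int))  [subst: {-} | 2 pending]
  clash: Bool vs (c -> (c -> Int))

Answer: FAIL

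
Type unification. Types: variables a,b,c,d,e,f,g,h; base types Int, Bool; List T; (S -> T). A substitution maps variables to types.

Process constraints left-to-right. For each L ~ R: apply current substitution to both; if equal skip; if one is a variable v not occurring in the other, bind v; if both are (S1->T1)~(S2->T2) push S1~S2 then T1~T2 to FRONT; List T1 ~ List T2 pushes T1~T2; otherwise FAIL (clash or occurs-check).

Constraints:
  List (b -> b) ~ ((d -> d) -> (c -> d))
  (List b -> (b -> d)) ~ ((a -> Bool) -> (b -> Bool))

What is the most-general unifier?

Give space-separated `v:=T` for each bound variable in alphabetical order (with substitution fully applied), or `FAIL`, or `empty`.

Answer: FAIL

Derivation:
step 1: unify List (b -> b) ~ ((d -> d) -> (c -> d))  [subst: {-} | 1 pending]
  clash: List (b -> b) vs ((d -> d) -> (c -> d))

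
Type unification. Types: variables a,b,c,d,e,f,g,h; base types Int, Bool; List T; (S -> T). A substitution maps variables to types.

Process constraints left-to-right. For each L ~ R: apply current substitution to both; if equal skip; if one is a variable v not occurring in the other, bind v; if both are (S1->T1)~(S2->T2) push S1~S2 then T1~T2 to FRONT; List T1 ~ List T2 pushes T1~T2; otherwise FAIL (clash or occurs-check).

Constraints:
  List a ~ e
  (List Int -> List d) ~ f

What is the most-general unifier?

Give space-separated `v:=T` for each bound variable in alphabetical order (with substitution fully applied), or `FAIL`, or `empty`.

step 1: unify List a ~ e  [subst: {-} | 1 pending]
  bind e := List a
step 2: unify (List Int -> List d) ~ f  [subst: {e:=List a} | 0 pending]
  bind f := (List Int -> List d)

Answer: e:=List a f:=(List Int -> List d)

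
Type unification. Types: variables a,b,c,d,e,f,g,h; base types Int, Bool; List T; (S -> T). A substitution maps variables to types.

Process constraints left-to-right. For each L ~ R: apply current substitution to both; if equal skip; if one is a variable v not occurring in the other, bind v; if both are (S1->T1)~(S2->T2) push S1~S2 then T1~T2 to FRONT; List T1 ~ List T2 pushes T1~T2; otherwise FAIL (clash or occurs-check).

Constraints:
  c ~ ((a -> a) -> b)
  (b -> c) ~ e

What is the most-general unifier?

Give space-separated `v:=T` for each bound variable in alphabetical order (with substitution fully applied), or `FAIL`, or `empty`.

Answer: c:=((a -> a) -> b) e:=(b -> ((a -> a) -> b))

Derivation:
step 1: unify c ~ ((a -> a) -> b)  [subst: {-} | 1 pending]
  bind c := ((a -> a) -> b)
step 2: unify (b -> ((a -> a) -> b)) ~ e  [subst: {c:=((a -> a) -> b)} | 0 pending]
  bind e := (b -> ((a -> a) -> b))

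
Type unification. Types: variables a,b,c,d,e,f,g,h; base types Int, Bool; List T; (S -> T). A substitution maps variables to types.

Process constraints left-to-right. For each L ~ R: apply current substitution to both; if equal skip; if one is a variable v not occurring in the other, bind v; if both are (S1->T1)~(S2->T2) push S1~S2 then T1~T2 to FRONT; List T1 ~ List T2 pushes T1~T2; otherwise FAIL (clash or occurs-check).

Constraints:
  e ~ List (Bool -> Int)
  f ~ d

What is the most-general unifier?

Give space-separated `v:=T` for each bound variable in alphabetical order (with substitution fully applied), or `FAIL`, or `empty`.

step 1: unify e ~ List (Bool -> Int)  [subst: {-} | 1 pending]
  bind e := List (Bool -> Int)
step 2: unify f ~ d  [subst: {e:=List (Bool -> Int)} | 0 pending]
  bind f := d

Answer: e:=List (Bool -> Int) f:=d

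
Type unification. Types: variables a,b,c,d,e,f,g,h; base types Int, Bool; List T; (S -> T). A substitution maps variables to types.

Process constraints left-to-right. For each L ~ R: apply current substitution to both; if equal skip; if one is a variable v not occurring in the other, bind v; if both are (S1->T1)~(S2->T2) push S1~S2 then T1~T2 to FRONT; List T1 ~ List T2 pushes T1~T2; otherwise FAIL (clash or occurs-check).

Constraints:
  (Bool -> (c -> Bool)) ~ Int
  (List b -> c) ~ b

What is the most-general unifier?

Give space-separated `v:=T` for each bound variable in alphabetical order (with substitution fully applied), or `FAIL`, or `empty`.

Answer: FAIL

Derivation:
step 1: unify (Bool -> (c -> Bool)) ~ Int  [subst: {-} | 1 pending]
  clash: (Bool -> (c -> Bool)) vs Int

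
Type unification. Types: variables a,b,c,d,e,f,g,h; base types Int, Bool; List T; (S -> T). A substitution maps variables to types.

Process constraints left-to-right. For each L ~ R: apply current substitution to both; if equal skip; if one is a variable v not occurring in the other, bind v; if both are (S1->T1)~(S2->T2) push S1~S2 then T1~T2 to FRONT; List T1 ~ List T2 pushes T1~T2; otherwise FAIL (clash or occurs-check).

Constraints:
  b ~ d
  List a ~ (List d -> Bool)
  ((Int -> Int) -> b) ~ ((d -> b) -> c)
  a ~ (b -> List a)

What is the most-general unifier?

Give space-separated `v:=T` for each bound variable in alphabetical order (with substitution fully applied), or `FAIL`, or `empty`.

Answer: FAIL

Derivation:
step 1: unify b ~ d  [subst: {-} | 3 pending]
  bind b := d
step 2: unify List a ~ (List d -> Bool)  [subst: {b:=d} | 2 pending]
  clash: List a vs (List d -> Bool)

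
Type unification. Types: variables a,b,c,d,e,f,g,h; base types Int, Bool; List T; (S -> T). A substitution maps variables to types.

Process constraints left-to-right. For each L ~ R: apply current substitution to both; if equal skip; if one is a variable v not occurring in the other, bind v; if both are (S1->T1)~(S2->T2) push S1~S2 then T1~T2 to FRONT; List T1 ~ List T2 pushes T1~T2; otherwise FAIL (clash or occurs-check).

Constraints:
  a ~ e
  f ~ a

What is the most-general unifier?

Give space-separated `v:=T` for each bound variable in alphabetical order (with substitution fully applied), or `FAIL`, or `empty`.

Answer: a:=e f:=e

Derivation:
step 1: unify a ~ e  [subst: {-} | 1 pending]
  bind a := e
step 2: unify f ~ e  [subst: {a:=e} | 0 pending]
  bind f := e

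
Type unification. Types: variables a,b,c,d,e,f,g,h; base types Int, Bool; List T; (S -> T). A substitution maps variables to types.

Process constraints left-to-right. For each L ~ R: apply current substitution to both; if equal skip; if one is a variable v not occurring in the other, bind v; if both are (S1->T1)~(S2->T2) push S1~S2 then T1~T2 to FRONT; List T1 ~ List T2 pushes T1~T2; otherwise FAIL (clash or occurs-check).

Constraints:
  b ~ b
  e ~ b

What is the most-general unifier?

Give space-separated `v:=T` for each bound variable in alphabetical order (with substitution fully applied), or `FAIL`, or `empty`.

step 1: unify b ~ b  [subst: {-} | 1 pending]
  -> identical, skip
step 2: unify e ~ b  [subst: {-} | 0 pending]
  bind e := b

Answer: e:=b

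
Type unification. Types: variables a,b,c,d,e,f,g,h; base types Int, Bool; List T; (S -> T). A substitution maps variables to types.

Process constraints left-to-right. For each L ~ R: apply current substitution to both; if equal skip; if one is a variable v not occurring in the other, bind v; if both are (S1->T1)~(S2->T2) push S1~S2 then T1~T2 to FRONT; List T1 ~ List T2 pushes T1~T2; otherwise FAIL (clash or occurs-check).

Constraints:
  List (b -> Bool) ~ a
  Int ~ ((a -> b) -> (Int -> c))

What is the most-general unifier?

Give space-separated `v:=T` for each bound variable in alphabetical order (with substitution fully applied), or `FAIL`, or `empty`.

step 1: unify List (b -> Bool) ~ a  [subst: {-} | 1 pending]
  bind a := List (b -> Bool)
step 2: unify Int ~ ((List (b -> Bool) -> b) -> (Int -> c))  [subst: {a:=List (b -> Bool)} | 0 pending]
  clash: Int vs ((List (b -> Bool) -> b) -> (Int -> c))

Answer: FAIL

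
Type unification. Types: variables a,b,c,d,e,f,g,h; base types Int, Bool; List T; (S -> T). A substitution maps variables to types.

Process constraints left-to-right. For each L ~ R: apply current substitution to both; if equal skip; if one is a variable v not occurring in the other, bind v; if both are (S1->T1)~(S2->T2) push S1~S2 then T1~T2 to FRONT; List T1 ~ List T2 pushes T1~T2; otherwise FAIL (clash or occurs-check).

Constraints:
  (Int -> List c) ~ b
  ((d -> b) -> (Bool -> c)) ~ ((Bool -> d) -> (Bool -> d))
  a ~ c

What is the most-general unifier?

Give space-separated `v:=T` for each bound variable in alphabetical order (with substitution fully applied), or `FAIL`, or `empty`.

step 1: unify (Int -> List c) ~ b  [subst: {-} | 2 pending]
  bind b := (Int -> List c)
step 2: unify ((d -> (Int -> List c)) -> (Bool -> c)) ~ ((Bool -> d) -> (Bool -> d))  [subst: {b:=(Int -> List c)} | 1 pending]
  -> decompose arrow: push (d -> (Int -> List c))~(Bool -> d), (Bool -> c)~(Bool -> d)
step 3: unify (d -> (Int -> List c)) ~ (Bool -> d)  [subst: {b:=(Int -> List c)} | 2 pending]
  -> decompose arrow: push d~Bool, (Int -> List c)~d
step 4: unify d ~ Bool  [subst: {b:=(Int -> List c)} | 3 pending]
  bind d := Bool
step 5: unify (Int -> List c) ~ Bool  [subst: {b:=(Int -> List c), d:=Bool} | 2 pending]
  clash: (Int -> List c) vs Bool

Answer: FAIL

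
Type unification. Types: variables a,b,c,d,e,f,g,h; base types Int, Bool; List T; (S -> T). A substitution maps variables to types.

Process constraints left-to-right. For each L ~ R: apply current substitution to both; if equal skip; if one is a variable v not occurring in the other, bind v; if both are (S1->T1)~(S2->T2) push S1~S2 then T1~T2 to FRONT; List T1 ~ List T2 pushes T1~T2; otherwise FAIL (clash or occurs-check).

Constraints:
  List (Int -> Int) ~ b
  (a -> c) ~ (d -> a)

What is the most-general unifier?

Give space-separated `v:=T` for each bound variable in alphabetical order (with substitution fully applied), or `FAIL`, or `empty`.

step 1: unify List (Int -> Int) ~ b  [subst: {-} | 1 pending]
  bind b := List (Int -> Int)
step 2: unify (a -> c) ~ (d -> a)  [subst: {b:=List (Int -> Int)} | 0 pending]
  -> decompose arrow: push a~d, c~a
step 3: unify a ~ d  [subst: {b:=List (Int -> Int)} | 1 pending]
  bind a := d
step 4: unify c ~ d  [subst: {b:=List (Int -> Int), a:=d} | 0 pending]
  bind c := d

Answer: a:=d b:=List (Int -> Int) c:=d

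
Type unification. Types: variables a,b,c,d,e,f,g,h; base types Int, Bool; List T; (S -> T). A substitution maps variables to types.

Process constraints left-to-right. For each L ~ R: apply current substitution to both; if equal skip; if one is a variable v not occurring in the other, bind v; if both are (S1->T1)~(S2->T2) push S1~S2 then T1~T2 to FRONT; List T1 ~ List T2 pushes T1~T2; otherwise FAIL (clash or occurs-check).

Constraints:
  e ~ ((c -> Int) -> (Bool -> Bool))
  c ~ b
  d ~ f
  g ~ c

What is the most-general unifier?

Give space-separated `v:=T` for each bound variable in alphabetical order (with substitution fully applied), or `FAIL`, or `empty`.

step 1: unify e ~ ((c -> Int) -> (Bool -> Bool))  [subst: {-} | 3 pending]
  bind e := ((c -> Int) -> (Bool -> Bool))
step 2: unify c ~ b  [subst: {e:=((c -> Int) -> (Bool -> Bool))} | 2 pending]
  bind c := b
step 3: unify d ~ f  [subst: {e:=((c -> Int) -> (Bool -> Bool)), c:=b} | 1 pending]
  bind d := f
step 4: unify g ~ b  [subst: {e:=((c -> Int) -> (Bool -> Bool)), c:=b, d:=f} | 0 pending]
  bind g := b

Answer: c:=b d:=f e:=((b -> Int) -> (Bool -> Bool)) g:=b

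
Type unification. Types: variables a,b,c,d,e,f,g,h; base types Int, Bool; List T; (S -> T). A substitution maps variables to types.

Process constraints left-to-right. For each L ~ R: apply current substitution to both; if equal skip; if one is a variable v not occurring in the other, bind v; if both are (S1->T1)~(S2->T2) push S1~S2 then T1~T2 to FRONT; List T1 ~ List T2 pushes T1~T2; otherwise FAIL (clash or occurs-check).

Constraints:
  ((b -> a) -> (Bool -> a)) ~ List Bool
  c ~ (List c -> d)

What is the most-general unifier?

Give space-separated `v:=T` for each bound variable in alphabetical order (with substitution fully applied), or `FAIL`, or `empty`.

step 1: unify ((b -> a) -> (Bool -> a)) ~ List Bool  [subst: {-} | 1 pending]
  clash: ((b -> a) -> (Bool -> a)) vs List Bool

Answer: FAIL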